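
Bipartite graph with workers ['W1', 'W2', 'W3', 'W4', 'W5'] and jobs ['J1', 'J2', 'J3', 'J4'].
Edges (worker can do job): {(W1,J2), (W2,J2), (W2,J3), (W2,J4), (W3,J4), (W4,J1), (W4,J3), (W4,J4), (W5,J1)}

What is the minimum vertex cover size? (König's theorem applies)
Minimum vertex cover size = 4

By König's theorem: in bipartite graphs,
min vertex cover = max matching = 4

Maximum matching has size 4, so minimum vertex cover also has size 4.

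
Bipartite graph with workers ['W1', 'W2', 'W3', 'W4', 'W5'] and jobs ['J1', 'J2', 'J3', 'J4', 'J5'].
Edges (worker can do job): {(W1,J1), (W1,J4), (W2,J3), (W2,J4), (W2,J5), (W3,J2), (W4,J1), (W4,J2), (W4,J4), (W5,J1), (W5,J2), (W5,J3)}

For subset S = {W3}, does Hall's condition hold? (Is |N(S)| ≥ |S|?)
Yes: |N(S)| = 1, |S| = 1

Subset S = {W3}
Neighbors N(S) = {J2}

|N(S)| = 1, |S| = 1
Hall's condition: |N(S)| ≥ |S| is satisfied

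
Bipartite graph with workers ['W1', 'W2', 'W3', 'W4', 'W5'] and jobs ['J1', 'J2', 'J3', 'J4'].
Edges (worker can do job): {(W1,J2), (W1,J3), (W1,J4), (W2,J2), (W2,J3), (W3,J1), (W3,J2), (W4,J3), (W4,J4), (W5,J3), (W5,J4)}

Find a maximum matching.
Matching: {(W1,J2), (W3,J1), (W4,J3), (W5,J4)}

Maximum matching (size 4):
  W1 → J2
  W3 → J1
  W4 → J3
  W5 → J4

Each worker is assigned to at most one job, and each job to at most one worker.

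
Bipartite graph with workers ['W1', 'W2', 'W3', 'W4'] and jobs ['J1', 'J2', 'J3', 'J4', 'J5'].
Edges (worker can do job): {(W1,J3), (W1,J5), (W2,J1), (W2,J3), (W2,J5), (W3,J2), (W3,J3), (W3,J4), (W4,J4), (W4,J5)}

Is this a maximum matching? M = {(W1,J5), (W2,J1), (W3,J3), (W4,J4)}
Yes, size 4 is maximum

Proposed matching has size 4.
Maximum matching size for this graph: 4.

This is a maximum matching.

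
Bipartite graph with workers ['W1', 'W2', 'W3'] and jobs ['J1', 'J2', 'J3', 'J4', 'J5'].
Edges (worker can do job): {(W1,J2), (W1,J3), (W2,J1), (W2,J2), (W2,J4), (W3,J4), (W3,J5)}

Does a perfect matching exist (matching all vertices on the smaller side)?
Yes, perfect matching exists (size 3)

Perfect matching: {(W1,J2), (W2,J1), (W3,J4)}
All 3 vertices on the smaller side are matched.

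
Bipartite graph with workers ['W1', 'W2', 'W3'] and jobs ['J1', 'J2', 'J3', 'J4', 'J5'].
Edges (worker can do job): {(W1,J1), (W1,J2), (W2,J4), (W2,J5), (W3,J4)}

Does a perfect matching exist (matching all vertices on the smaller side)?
Yes, perfect matching exists (size 3)

Perfect matching: {(W1,J1), (W2,J5), (W3,J4)}
All 3 vertices on the smaller side are matched.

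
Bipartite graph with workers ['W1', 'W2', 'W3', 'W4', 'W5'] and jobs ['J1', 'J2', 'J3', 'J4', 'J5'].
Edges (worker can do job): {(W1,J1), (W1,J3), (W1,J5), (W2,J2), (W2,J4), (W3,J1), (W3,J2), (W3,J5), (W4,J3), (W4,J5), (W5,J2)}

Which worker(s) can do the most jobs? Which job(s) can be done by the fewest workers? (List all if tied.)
Most versatile: W1, W3 (3 jobs); Least covered: J4 (1 workers)

Worker degrees (jobs they can do): W1:3, W2:2, W3:3, W4:2, W5:1
Job degrees (workers who can do it): J1:2, J2:3, J3:2, J4:1, J5:3

Maximum worker degree is 3, achieved by: W1, W3
Minimum job degree is 1, achieved by: J4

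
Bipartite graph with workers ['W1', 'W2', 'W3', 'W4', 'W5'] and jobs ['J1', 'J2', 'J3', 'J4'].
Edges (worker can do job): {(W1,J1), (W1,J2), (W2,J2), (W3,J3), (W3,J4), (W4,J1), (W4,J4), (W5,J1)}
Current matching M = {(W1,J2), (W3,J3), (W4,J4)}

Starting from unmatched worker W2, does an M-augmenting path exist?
Yes: W2 → J2 → W1 → J1

An M-augmenting path alternates non-matching / matching edges, starting and ending at unmatched vertices.
Path: W2 → J2 → W1 → J1
(J1 is unmatched in M, so the path is augmenting.)
Flipping edges along this path would increase |M| from 3 to 4.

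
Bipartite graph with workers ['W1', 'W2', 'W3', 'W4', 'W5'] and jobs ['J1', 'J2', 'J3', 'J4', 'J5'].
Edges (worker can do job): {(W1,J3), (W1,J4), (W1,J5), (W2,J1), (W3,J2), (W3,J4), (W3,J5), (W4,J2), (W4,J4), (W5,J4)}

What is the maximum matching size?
Maximum matching size = 5

Maximum matching: {(W1,J3), (W2,J1), (W3,J5), (W4,J2), (W5,J4)}
Size: 5

This assigns 5 workers to 5 distinct jobs.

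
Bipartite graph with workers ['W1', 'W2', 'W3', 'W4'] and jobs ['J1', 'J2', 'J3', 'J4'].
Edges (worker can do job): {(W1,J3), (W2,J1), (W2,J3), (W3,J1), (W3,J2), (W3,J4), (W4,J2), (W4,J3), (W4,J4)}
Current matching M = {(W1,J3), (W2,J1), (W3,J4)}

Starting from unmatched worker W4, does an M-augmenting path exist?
Yes: W4 → J2

An M-augmenting path alternates non-matching / matching edges, starting and ending at unmatched vertices.
Path: W4 → J2
(J2 is unmatched in M, so the path is augmenting.)
Flipping edges along this path would increase |M| from 3 to 4.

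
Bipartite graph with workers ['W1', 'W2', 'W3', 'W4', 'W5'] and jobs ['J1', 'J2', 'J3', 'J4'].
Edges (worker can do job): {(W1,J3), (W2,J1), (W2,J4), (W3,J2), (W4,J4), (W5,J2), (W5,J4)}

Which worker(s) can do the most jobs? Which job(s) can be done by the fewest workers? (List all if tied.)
Most versatile: W2, W5 (2 jobs); Least covered: J1, J3 (1 workers)

Worker degrees (jobs they can do): W1:1, W2:2, W3:1, W4:1, W5:2
Job degrees (workers who can do it): J1:1, J2:2, J3:1, J4:3

Maximum worker degree is 2, achieved by: W2, W5
Minimum job degree is 1, achieved by: J1, J3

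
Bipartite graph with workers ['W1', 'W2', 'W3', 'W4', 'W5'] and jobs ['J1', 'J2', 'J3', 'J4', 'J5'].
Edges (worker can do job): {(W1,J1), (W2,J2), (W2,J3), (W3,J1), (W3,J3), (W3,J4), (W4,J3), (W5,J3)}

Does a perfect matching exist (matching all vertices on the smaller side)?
No, maximum matching has size 4 < 5

Maximum matching has size 4, need 5 for perfect matching.
Unmatched workers: ['W4']
Unmatched jobs: ['J5']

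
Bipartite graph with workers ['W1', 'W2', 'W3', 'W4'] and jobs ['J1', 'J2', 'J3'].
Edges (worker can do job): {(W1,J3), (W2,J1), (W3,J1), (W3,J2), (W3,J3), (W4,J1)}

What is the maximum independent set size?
Maximum independent set = 4

By König's theorem:
- Min vertex cover = Max matching = 3
- Max independent set = Total vertices - Min vertex cover
- Max independent set = 7 - 3 = 4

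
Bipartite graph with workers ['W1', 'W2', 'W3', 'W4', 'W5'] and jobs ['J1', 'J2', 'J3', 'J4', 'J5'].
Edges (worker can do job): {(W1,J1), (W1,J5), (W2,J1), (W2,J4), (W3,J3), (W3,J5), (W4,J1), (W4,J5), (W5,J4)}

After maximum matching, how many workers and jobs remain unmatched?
Unmatched: 1 workers, 1 jobs

Maximum matching size: 4
Workers: 5 total, 4 matched, 1 unmatched
Jobs: 5 total, 4 matched, 1 unmatched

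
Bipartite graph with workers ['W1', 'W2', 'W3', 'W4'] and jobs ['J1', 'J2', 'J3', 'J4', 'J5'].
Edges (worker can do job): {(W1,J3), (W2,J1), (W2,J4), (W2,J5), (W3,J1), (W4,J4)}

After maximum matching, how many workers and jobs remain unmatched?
Unmatched: 0 workers, 1 jobs

Maximum matching size: 4
Workers: 4 total, 4 matched, 0 unmatched
Jobs: 5 total, 4 matched, 1 unmatched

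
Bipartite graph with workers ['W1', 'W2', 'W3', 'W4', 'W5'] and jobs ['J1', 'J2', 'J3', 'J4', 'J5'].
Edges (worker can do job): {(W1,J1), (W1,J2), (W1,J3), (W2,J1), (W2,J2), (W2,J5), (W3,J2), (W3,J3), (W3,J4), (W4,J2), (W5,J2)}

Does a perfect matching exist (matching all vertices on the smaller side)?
No, maximum matching has size 4 < 5

Maximum matching has size 4, need 5 for perfect matching.
Unmatched workers: ['W4']
Unmatched jobs: ['J1']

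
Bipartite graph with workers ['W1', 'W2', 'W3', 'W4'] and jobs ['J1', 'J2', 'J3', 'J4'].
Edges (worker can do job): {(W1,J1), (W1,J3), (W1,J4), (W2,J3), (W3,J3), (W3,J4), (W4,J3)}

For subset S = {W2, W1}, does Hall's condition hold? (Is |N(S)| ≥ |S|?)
Yes: |N(S)| = 3, |S| = 2

Subset S = {W2, W1}
Neighbors N(S) = {J1, J3, J4}

|N(S)| = 3, |S| = 2
Hall's condition: |N(S)| ≥ |S| is satisfied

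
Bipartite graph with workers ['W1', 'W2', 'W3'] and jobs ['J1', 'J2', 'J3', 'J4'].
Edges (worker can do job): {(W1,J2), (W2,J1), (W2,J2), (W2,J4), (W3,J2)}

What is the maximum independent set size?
Maximum independent set = 5

By König's theorem:
- Min vertex cover = Max matching = 2
- Max independent set = Total vertices - Min vertex cover
- Max independent set = 7 - 2 = 5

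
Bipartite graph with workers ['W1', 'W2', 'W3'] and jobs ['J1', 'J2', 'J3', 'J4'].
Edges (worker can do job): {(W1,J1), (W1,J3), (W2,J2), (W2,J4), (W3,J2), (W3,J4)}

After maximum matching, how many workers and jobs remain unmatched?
Unmatched: 0 workers, 1 jobs

Maximum matching size: 3
Workers: 3 total, 3 matched, 0 unmatched
Jobs: 4 total, 3 matched, 1 unmatched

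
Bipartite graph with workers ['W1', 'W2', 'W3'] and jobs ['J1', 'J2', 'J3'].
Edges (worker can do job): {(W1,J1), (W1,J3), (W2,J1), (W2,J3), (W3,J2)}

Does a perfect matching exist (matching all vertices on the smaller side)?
Yes, perfect matching exists (size 3)

Perfect matching: {(W1,J1), (W2,J3), (W3,J2)}
All 3 vertices on the smaller side are matched.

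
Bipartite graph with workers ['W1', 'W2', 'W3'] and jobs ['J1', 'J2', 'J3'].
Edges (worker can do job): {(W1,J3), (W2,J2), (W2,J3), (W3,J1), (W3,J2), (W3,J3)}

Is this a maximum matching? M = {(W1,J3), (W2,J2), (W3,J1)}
Yes, size 3 is maximum

Proposed matching has size 3.
Maximum matching size for this graph: 3.

This is a maximum matching.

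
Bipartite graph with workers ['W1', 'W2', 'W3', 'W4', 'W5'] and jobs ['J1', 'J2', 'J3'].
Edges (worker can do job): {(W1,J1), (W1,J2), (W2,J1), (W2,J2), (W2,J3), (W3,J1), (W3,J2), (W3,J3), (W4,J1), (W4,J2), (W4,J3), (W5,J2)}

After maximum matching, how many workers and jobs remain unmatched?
Unmatched: 2 workers, 0 jobs

Maximum matching size: 3
Workers: 5 total, 3 matched, 2 unmatched
Jobs: 3 total, 3 matched, 0 unmatched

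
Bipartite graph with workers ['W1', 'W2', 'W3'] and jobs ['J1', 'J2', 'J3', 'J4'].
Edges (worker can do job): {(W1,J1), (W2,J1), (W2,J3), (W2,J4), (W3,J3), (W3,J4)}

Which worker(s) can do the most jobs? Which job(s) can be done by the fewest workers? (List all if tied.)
Most versatile: W2 (3 jobs); Least covered: J2 (0 workers)

Worker degrees (jobs they can do): W1:1, W2:3, W3:2
Job degrees (workers who can do it): J1:2, J2:0, J3:2, J4:2

Maximum worker degree is 3, achieved by: W2
Minimum job degree is 0, achieved by: J2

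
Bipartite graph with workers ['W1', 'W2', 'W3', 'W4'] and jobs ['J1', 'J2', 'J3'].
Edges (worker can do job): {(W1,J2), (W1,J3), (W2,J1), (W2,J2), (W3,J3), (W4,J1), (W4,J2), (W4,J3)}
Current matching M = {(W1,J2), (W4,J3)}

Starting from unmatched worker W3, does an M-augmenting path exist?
Yes: W3 → J3 → W4 → J1

An M-augmenting path alternates non-matching / matching edges, starting and ending at unmatched vertices.
Path: W3 → J3 → W4 → J1
(J1 is unmatched in M, so the path is augmenting.)
Flipping edges along this path would increase |M| from 2 to 3.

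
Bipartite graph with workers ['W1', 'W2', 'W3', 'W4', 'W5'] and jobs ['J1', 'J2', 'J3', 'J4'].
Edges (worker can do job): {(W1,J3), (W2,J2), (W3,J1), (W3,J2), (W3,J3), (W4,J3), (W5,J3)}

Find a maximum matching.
Matching: {(W2,J2), (W3,J1), (W5,J3)}

Maximum matching (size 3):
  W2 → J2
  W3 → J1
  W5 → J3

Each worker is assigned to at most one job, and each job to at most one worker.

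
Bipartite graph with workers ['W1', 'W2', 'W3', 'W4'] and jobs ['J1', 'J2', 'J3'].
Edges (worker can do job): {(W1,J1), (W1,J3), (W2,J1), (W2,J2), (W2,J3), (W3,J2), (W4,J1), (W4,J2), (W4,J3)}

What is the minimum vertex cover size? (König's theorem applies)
Minimum vertex cover size = 3

By König's theorem: in bipartite graphs,
min vertex cover = max matching = 3

Maximum matching has size 3, so minimum vertex cover also has size 3.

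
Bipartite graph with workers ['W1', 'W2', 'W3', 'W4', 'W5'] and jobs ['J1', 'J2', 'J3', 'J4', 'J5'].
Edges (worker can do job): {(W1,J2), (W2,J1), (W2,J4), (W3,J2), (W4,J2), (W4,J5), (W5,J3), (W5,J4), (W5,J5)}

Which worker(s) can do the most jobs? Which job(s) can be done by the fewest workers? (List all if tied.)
Most versatile: W5 (3 jobs); Least covered: J1, J3 (1 workers)

Worker degrees (jobs they can do): W1:1, W2:2, W3:1, W4:2, W5:3
Job degrees (workers who can do it): J1:1, J2:3, J3:1, J4:2, J5:2

Maximum worker degree is 3, achieved by: W5
Minimum job degree is 1, achieved by: J1, J3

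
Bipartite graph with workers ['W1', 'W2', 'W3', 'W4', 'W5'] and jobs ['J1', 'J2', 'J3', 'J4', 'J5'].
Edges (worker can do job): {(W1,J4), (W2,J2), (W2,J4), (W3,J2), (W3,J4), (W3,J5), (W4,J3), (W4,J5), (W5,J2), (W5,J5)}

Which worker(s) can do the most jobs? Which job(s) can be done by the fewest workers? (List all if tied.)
Most versatile: W3 (3 jobs); Least covered: J1 (0 workers)

Worker degrees (jobs they can do): W1:1, W2:2, W3:3, W4:2, W5:2
Job degrees (workers who can do it): J1:0, J2:3, J3:1, J4:3, J5:3

Maximum worker degree is 3, achieved by: W3
Minimum job degree is 0, achieved by: J1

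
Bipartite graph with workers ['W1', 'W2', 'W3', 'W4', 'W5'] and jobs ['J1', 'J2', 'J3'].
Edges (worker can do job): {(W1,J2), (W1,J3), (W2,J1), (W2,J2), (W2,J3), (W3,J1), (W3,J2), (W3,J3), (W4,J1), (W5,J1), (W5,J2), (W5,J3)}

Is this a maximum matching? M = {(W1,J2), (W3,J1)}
No, size 2 is not maximum

Proposed matching has size 2.
Maximum matching size for this graph: 3.

This is NOT maximum - can be improved to size 3.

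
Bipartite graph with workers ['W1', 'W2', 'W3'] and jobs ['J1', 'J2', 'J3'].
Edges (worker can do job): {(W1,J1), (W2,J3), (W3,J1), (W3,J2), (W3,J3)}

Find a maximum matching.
Matching: {(W1,J1), (W2,J3), (W3,J2)}

Maximum matching (size 3):
  W1 → J1
  W2 → J3
  W3 → J2

Each worker is assigned to at most one job, and each job to at most one worker.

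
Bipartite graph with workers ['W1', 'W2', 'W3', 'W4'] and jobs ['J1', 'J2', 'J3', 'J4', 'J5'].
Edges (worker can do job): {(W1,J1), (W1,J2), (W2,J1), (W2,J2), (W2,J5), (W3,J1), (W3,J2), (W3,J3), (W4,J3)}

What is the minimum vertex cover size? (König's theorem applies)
Minimum vertex cover size = 4

By König's theorem: in bipartite graphs,
min vertex cover = max matching = 4

Maximum matching has size 4, so minimum vertex cover also has size 4.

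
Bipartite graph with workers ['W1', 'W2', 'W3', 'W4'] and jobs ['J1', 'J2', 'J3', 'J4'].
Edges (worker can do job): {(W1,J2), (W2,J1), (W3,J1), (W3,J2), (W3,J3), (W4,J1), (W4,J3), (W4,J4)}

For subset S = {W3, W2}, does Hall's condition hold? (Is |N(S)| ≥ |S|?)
Yes: |N(S)| = 3, |S| = 2

Subset S = {W3, W2}
Neighbors N(S) = {J1, J2, J3}

|N(S)| = 3, |S| = 2
Hall's condition: |N(S)| ≥ |S| is satisfied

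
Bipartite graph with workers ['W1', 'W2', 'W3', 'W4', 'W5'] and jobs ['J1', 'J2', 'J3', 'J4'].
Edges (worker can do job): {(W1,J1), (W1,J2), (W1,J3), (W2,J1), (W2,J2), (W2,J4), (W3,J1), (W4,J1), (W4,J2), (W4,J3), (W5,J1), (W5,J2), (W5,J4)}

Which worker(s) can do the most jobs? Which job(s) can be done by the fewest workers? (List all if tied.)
Most versatile: W1, W2, W4, W5 (3 jobs); Least covered: J3, J4 (2 workers)

Worker degrees (jobs they can do): W1:3, W2:3, W3:1, W4:3, W5:3
Job degrees (workers who can do it): J1:5, J2:4, J3:2, J4:2

Maximum worker degree is 3, achieved by: W1, W2, W4, W5
Minimum job degree is 2, achieved by: J3, J4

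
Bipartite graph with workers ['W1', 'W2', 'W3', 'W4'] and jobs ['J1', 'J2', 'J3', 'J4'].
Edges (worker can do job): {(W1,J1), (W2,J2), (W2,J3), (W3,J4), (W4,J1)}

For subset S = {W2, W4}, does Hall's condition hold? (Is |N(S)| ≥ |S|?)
Yes: |N(S)| = 3, |S| = 2

Subset S = {W2, W4}
Neighbors N(S) = {J1, J2, J3}

|N(S)| = 3, |S| = 2
Hall's condition: |N(S)| ≥ |S| is satisfied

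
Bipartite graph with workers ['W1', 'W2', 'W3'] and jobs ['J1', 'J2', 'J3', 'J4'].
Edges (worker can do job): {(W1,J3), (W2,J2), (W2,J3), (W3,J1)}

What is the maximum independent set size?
Maximum independent set = 4

By König's theorem:
- Min vertex cover = Max matching = 3
- Max independent set = Total vertices - Min vertex cover
- Max independent set = 7 - 3 = 4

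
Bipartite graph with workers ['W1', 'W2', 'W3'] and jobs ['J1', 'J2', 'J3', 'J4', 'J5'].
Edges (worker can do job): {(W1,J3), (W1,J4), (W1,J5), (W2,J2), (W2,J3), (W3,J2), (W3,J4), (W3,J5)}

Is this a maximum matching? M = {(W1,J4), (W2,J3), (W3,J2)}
Yes, size 3 is maximum

Proposed matching has size 3.
Maximum matching size for this graph: 3.

This is a maximum matching.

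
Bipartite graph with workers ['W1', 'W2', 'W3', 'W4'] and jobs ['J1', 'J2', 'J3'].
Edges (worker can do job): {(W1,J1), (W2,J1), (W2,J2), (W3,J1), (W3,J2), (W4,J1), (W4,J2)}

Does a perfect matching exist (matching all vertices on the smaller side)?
No, maximum matching has size 2 < 3

Maximum matching has size 2, need 3 for perfect matching.
Unmatched workers: ['W1', 'W2']
Unmatched jobs: ['J3']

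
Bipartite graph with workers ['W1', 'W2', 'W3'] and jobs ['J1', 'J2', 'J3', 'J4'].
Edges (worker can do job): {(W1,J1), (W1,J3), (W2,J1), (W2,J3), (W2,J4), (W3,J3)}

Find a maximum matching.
Matching: {(W1,J1), (W2,J4), (W3,J3)}

Maximum matching (size 3):
  W1 → J1
  W2 → J4
  W3 → J3

Each worker is assigned to at most one job, and each job to at most one worker.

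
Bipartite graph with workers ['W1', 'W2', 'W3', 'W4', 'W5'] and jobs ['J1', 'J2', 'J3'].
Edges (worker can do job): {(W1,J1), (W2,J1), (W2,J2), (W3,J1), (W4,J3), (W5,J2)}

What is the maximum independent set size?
Maximum independent set = 5

By König's theorem:
- Min vertex cover = Max matching = 3
- Max independent set = Total vertices - Min vertex cover
- Max independent set = 8 - 3 = 5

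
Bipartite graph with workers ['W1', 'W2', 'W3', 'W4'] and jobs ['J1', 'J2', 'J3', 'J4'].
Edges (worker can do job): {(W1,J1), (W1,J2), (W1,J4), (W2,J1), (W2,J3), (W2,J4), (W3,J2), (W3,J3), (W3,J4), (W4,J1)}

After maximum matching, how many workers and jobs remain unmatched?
Unmatched: 0 workers, 0 jobs

Maximum matching size: 4
Workers: 4 total, 4 matched, 0 unmatched
Jobs: 4 total, 4 matched, 0 unmatched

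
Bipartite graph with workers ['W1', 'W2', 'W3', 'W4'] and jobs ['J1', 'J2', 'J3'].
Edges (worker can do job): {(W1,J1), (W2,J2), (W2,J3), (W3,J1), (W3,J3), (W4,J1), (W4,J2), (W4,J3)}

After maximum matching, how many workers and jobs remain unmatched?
Unmatched: 1 workers, 0 jobs

Maximum matching size: 3
Workers: 4 total, 3 matched, 1 unmatched
Jobs: 3 total, 3 matched, 0 unmatched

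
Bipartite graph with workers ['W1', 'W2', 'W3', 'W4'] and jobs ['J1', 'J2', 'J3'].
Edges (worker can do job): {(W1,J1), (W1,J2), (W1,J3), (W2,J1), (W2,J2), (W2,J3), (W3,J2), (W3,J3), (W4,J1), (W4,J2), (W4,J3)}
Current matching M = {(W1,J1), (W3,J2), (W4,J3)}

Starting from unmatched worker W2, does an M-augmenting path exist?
No augmenting path from W2

Alternating search from W2 reaches jobs: {J1, J2, J3}.
Every reachable job is already matched in M, and following those matched edges back to workers exposes no further unvisited jobs.
No M-augmenting path from W2 exists.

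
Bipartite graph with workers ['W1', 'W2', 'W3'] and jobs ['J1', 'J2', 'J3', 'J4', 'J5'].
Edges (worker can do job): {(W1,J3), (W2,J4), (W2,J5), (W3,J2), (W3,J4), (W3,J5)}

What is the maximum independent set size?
Maximum independent set = 5

By König's theorem:
- Min vertex cover = Max matching = 3
- Max independent set = Total vertices - Min vertex cover
- Max independent set = 8 - 3 = 5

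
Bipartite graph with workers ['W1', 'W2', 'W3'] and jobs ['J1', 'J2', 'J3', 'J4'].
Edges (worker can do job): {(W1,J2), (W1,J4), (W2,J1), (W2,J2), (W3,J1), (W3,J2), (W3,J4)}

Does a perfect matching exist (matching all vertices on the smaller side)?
Yes, perfect matching exists (size 3)

Perfect matching: {(W1,J4), (W2,J1), (W3,J2)}
All 3 vertices on the smaller side are matched.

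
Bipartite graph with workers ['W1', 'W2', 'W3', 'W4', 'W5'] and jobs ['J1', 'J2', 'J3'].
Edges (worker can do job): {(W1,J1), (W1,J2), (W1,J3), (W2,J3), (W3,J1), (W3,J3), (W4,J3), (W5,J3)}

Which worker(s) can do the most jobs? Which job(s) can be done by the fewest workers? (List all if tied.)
Most versatile: W1 (3 jobs); Least covered: J2 (1 workers)

Worker degrees (jobs they can do): W1:3, W2:1, W3:2, W4:1, W5:1
Job degrees (workers who can do it): J1:2, J2:1, J3:5

Maximum worker degree is 3, achieved by: W1
Minimum job degree is 1, achieved by: J2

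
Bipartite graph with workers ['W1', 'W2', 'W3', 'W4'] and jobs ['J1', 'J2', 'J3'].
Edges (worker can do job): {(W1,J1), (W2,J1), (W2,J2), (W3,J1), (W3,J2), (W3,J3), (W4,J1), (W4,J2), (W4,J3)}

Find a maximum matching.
Matching: {(W2,J2), (W3,J1), (W4,J3)}

Maximum matching (size 3):
  W2 → J2
  W3 → J1
  W4 → J3

Each worker is assigned to at most one job, and each job to at most one worker.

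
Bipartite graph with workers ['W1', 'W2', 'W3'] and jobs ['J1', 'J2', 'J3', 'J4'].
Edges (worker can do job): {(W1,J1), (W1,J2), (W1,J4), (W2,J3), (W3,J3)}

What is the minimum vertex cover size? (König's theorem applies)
Minimum vertex cover size = 2

By König's theorem: in bipartite graphs,
min vertex cover = max matching = 2

Maximum matching has size 2, so minimum vertex cover also has size 2.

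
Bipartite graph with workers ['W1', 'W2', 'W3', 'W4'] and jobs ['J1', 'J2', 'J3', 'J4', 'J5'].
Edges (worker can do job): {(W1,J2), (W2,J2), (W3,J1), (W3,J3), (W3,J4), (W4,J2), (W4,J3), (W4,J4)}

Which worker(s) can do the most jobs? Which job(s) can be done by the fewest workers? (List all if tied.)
Most versatile: W3, W4 (3 jobs); Least covered: J5 (0 workers)

Worker degrees (jobs they can do): W1:1, W2:1, W3:3, W4:3
Job degrees (workers who can do it): J1:1, J2:3, J3:2, J4:2, J5:0

Maximum worker degree is 3, achieved by: W3, W4
Minimum job degree is 0, achieved by: J5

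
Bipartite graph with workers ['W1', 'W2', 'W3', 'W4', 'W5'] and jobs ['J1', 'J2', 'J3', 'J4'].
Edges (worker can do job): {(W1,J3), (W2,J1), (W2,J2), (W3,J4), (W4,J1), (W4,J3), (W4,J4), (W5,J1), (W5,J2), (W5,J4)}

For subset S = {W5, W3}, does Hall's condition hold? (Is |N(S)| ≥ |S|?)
Yes: |N(S)| = 3, |S| = 2

Subset S = {W5, W3}
Neighbors N(S) = {J1, J2, J4}

|N(S)| = 3, |S| = 2
Hall's condition: |N(S)| ≥ |S| is satisfied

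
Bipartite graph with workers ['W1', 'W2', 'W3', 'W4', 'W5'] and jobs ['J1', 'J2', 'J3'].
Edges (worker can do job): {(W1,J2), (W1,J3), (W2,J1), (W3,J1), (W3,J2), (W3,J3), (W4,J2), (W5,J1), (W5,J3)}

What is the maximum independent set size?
Maximum independent set = 5

By König's theorem:
- Min vertex cover = Max matching = 3
- Max independent set = Total vertices - Min vertex cover
- Max independent set = 8 - 3 = 5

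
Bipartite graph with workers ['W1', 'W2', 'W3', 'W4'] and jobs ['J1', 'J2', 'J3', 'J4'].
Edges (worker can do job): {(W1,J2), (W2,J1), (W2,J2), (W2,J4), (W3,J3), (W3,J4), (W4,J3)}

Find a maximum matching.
Matching: {(W1,J2), (W2,J1), (W3,J4), (W4,J3)}

Maximum matching (size 4):
  W1 → J2
  W2 → J1
  W3 → J4
  W4 → J3

Each worker is assigned to at most one job, and each job to at most one worker.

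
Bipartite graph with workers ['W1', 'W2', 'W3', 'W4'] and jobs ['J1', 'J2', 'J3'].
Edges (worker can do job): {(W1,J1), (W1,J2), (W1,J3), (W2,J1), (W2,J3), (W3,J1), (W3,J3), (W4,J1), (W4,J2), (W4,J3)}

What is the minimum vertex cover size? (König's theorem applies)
Minimum vertex cover size = 3

By König's theorem: in bipartite graphs,
min vertex cover = max matching = 3

Maximum matching has size 3, so minimum vertex cover also has size 3.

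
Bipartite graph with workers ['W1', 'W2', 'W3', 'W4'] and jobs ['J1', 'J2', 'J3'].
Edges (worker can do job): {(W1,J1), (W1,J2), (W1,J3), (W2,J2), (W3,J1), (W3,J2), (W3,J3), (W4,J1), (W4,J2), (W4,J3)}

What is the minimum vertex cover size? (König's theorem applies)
Minimum vertex cover size = 3

By König's theorem: in bipartite graphs,
min vertex cover = max matching = 3

Maximum matching has size 3, so minimum vertex cover also has size 3.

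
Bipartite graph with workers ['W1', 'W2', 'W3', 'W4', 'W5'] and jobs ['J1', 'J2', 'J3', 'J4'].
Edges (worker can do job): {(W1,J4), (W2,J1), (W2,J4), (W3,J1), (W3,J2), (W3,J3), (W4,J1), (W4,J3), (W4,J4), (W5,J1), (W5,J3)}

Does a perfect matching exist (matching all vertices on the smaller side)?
Yes, perfect matching exists (size 4)

Perfect matching: {(W2,J1), (W3,J2), (W4,J4), (W5,J3)}
All 4 vertices on the smaller side are matched.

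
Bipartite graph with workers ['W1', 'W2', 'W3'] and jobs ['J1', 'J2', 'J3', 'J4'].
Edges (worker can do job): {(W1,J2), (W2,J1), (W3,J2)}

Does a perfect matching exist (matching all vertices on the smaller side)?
No, maximum matching has size 2 < 3

Maximum matching has size 2, need 3 for perfect matching.
Unmatched workers: ['W1']
Unmatched jobs: ['J3', 'J4']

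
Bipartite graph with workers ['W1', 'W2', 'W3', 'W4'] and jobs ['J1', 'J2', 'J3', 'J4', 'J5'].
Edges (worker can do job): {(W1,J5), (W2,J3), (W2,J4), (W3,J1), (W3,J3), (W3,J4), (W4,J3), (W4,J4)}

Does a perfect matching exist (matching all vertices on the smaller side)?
Yes, perfect matching exists (size 4)

Perfect matching: {(W1,J5), (W2,J4), (W3,J1), (W4,J3)}
All 4 vertices on the smaller side are matched.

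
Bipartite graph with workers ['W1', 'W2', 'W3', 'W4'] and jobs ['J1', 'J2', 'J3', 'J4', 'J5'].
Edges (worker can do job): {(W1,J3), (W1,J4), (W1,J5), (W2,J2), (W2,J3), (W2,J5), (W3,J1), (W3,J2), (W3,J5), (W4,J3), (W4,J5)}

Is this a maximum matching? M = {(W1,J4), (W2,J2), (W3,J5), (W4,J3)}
Yes, size 4 is maximum

Proposed matching has size 4.
Maximum matching size for this graph: 4.

This is a maximum matching.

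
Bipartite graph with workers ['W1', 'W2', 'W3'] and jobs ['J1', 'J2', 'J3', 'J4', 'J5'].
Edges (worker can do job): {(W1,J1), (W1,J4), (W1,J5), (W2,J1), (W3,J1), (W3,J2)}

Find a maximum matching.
Matching: {(W1,J5), (W2,J1), (W3,J2)}

Maximum matching (size 3):
  W1 → J5
  W2 → J1
  W3 → J2

Each worker is assigned to at most one job, and each job to at most one worker.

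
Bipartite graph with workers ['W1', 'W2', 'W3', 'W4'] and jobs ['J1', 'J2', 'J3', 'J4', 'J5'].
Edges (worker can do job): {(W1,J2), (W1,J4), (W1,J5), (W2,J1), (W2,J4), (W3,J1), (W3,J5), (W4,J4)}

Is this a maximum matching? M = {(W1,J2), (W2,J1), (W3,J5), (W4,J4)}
Yes, size 4 is maximum

Proposed matching has size 4.
Maximum matching size for this graph: 4.

This is a maximum matching.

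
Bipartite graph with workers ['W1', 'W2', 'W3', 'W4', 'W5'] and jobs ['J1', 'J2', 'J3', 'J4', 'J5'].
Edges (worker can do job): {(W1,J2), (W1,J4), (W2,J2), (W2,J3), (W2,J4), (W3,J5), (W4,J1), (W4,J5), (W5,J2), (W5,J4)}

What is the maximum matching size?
Maximum matching size = 5

Maximum matching: {(W1,J4), (W2,J3), (W3,J5), (W4,J1), (W5,J2)}
Size: 5

This assigns 5 workers to 5 distinct jobs.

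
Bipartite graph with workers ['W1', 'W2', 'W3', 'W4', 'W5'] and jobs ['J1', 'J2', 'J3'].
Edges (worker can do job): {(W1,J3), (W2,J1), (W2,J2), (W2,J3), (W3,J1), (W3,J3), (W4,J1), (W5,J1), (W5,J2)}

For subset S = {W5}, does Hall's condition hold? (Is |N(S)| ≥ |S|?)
Yes: |N(S)| = 2, |S| = 1

Subset S = {W5}
Neighbors N(S) = {J1, J2}

|N(S)| = 2, |S| = 1
Hall's condition: |N(S)| ≥ |S| is satisfied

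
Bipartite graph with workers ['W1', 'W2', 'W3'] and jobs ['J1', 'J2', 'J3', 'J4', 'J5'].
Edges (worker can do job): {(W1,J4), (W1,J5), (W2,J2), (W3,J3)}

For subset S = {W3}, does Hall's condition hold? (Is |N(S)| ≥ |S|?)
Yes: |N(S)| = 1, |S| = 1

Subset S = {W3}
Neighbors N(S) = {J3}

|N(S)| = 1, |S| = 1
Hall's condition: |N(S)| ≥ |S| is satisfied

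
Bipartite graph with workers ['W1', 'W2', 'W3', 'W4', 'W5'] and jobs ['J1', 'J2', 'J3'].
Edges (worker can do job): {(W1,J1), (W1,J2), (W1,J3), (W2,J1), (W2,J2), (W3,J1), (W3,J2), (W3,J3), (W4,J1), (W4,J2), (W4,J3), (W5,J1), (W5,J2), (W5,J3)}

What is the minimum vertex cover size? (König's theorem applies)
Minimum vertex cover size = 3

By König's theorem: in bipartite graphs,
min vertex cover = max matching = 3

Maximum matching has size 3, so minimum vertex cover also has size 3.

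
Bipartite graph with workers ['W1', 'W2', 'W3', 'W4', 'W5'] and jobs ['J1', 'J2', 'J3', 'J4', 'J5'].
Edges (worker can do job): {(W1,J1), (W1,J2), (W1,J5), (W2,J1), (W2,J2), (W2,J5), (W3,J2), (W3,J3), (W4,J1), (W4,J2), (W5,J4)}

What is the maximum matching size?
Maximum matching size = 5

Maximum matching: {(W1,J5), (W2,J2), (W3,J3), (W4,J1), (W5,J4)}
Size: 5

This assigns 5 workers to 5 distinct jobs.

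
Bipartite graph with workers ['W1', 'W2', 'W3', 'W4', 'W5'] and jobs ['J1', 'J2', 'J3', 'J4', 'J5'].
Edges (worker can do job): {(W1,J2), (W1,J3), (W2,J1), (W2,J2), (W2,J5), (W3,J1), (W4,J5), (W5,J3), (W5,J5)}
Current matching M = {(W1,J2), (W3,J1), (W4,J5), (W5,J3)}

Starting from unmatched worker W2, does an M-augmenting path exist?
No augmenting path from W2

Alternating search from W2 reaches jobs: {J1, J2, J3, J5}.
Every reachable job is already matched in M, and following those matched edges back to workers exposes no further unvisited jobs.
No M-augmenting path from W2 exists.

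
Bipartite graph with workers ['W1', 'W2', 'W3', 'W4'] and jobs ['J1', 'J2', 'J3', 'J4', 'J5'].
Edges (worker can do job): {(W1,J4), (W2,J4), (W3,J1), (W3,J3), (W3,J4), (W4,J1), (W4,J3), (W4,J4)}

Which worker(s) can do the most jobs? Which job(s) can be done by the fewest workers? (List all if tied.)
Most versatile: W3, W4 (3 jobs); Least covered: J2, J5 (0 workers)

Worker degrees (jobs they can do): W1:1, W2:1, W3:3, W4:3
Job degrees (workers who can do it): J1:2, J2:0, J3:2, J4:4, J5:0

Maximum worker degree is 3, achieved by: W3, W4
Minimum job degree is 0, achieved by: J2, J5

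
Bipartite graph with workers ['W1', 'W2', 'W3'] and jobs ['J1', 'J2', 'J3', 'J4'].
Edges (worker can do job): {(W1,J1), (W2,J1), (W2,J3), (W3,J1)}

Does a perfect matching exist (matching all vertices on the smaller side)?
No, maximum matching has size 2 < 3

Maximum matching has size 2, need 3 for perfect matching.
Unmatched workers: ['W1']
Unmatched jobs: ['J2', 'J4']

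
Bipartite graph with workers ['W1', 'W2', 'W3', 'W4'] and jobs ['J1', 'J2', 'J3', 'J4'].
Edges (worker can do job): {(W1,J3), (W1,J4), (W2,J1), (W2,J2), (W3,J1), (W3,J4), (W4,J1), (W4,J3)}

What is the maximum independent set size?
Maximum independent set = 4

By König's theorem:
- Min vertex cover = Max matching = 4
- Max independent set = Total vertices - Min vertex cover
- Max independent set = 8 - 4 = 4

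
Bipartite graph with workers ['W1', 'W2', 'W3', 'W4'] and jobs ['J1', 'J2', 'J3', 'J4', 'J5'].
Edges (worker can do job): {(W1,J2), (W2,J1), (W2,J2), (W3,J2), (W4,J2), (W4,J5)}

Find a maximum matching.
Matching: {(W2,J1), (W3,J2), (W4,J5)}

Maximum matching (size 3):
  W2 → J1
  W3 → J2
  W4 → J5

Each worker is assigned to at most one job, and each job to at most one worker.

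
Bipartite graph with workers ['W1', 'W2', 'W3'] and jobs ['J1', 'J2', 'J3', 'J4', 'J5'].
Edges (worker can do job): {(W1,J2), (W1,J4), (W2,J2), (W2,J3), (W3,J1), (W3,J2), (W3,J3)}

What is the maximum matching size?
Maximum matching size = 3

Maximum matching: {(W1,J4), (W2,J3), (W3,J2)}
Size: 3

This assigns 3 workers to 3 distinct jobs.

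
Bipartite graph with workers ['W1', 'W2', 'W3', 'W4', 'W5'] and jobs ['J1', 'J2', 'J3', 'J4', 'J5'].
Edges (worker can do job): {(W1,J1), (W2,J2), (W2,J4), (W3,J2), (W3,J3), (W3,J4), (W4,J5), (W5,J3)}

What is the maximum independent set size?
Maximum independent set = 5

By König's theorem:
- Min vertex cover = Max matching = 5
- Max independent set = Total vertices - Min vertex cover
- Max independent set = 10 - 5 = 5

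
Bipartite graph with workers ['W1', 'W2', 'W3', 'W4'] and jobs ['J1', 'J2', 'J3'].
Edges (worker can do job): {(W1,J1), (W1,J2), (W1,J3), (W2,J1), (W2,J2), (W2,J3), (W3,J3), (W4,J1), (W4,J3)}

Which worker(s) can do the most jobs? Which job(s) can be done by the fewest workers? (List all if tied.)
Most versatile: W1, W2 (3 jobs); Least covered: J2 (2 workers)

Worker degrees (jobs they can do): W1:3, W2:3, W3:1, W4:2
Job degrees (workers who can do it): J1:3, J2:2, J3:4

Maximum worker degree is 3, achieved by: W1, W2
Minimum job degree is 2, achieved by: J2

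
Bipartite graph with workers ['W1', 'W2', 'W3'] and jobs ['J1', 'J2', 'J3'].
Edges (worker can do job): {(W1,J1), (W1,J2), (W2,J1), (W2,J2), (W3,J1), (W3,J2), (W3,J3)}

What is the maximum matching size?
Maximum matching size = 3

Maximum matching: {(W1,J1), (W2,J2), (W3,J3)}
Size: 3

This assigns 3 workers to 3 distinct jobs.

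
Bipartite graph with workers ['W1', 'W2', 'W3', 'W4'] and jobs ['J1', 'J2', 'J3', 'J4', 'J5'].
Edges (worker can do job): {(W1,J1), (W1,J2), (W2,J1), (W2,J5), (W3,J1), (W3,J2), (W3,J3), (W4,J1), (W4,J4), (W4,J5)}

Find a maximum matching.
Matching: {(W1,J2), (W2,J1), (W3,J3), (W4,J5)}

Maximum matching (size 4):
  W1 → J2
  W2 → J1
  W3 → J3
  W4 → J5

Each worker is assigned to at most one job, and each job to at most one worker.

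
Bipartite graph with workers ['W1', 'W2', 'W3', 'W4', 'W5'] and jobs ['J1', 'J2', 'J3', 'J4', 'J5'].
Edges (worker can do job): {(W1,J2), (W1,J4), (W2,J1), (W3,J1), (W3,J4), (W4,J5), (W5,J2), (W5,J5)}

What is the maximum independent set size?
Maximum independent set = 6

By König's theorem:
- Min vertex cover = Max matching = 4
- Max independent set = Total vertices - Min vertex cover
- Max independent set = 10 - 4 = 6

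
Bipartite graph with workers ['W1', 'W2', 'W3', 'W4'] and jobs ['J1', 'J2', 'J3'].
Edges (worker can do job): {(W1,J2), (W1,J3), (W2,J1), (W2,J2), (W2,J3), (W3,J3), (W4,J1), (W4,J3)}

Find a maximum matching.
Matching: {(W1,J2), (W3,J3), (W4,J1)}

Maximum matching (size 3):
  W1 → J2
  W3 → J3
  W4 → J1

Each worker is assigned to at most one job, and each job to at most one worker.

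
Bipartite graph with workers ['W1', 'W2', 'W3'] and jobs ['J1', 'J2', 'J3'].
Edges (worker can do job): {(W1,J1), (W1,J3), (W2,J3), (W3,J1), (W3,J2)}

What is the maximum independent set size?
Maximum independent set = 3

By König's theorem:
- Min vertex cover = Max matching = 3
- Max independent set = Total vertices - Min vertex cover
- Max independent set = 6 - 3 = 3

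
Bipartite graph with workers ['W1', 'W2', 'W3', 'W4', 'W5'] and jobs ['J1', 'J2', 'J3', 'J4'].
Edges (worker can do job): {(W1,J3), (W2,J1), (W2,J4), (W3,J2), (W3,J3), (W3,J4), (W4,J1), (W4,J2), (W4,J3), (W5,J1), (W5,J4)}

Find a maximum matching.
Matching: {(W1,J3), (W3,J4), (W4,J2), (W5,J1)}

Maximum matching (size 4):
  W1 → J3
  W3 → J4
  W4 → J2
  W5 → J1

Each worker is assigned to at most one job, and each job to at most one worker.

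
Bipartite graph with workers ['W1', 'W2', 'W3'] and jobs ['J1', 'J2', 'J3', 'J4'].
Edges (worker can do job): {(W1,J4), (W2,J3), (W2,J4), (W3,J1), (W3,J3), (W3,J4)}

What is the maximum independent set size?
Maximum independent set = 4

By König's theorem:
- Min vertex cover = Max matching = 3
- Max independent set = Total vertices - Min vertex cover
- Max independent set = 7 - 3 = 4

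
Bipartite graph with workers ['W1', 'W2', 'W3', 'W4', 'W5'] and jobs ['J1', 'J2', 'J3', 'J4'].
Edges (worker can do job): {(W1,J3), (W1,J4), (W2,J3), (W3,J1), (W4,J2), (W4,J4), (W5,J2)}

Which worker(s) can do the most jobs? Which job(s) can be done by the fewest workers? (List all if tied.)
Most versatile: W1, W4 (2 jobs); Least covered: J1 (1 workers)

Worker degrees (jobs they can do): W1:2, W2:1, W3:1, W4:2, W5:1
Job degrees (workers who can do it): J1:1, J2:2, J3:2, J4:2

Maximum worker degree is 2, achieved by: W1, W4
Minimum job degree is 1, achieved by: J1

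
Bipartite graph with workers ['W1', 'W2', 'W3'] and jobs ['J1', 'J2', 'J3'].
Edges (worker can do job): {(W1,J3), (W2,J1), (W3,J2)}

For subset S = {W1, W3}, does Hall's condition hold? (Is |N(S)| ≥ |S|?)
Yes: |N(S)| = 2, |S| = 2

Subset S = {W1, W3}
Neighbors N(S) = {J2, J3}

|N(S)| = 2, |S| = 2
Hall's condition: |N(S)| ≥ |S| is satisfied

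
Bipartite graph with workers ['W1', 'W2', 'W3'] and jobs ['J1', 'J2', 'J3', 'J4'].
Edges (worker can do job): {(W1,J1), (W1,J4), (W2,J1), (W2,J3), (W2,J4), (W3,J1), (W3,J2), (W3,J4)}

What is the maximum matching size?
Maximum matching size = 3

Maximum matching: {(W1,J1), (W2,J3), (W3,J4)}
Size: 3

This assigns 3 workers to 3 distinct jobs.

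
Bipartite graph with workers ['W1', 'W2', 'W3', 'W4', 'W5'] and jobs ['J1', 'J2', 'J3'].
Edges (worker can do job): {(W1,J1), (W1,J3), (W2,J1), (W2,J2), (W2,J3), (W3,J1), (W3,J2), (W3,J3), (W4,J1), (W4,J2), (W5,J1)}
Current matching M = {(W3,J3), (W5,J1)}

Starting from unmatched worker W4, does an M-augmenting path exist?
Yes: W4 → J2

An M-augmenting path alternates non-matching / matching edges, starting and ending at unmatched vertices.
Path: W4 → J2
(J2 is unmatched in M, so the path is augmenting.)
Flipping edges along this path would increase |M| from 2 to 3.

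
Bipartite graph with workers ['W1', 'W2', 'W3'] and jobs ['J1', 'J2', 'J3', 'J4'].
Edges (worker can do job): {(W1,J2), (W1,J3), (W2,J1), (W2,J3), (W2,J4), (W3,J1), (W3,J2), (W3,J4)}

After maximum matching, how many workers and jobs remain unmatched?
Unmatched: 0 workers, 1 jobs

Maximum matching size: 3
Workers: 3 total, 3 matched, 0 unmatched
Jobs: 4 total, 3 matched, 1 unmatched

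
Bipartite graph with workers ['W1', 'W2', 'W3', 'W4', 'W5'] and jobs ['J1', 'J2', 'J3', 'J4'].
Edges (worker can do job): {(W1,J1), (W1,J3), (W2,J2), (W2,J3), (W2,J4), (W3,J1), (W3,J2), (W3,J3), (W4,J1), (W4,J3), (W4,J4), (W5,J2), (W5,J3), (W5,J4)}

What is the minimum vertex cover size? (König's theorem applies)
Minimum vertex cover size = 4

By König's theorem: in bipartite graphs,
min vertex cover = max matching = 4

Maximum matching has size 4, so minimum vertex cover also has size 4.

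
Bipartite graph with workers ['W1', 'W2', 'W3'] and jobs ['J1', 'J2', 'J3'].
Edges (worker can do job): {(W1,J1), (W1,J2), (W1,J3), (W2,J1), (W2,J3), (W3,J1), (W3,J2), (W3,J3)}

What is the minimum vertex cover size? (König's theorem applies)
Minimum vertex cover size = 3

By König's theorem: in bipartite graphs,
min vertex cover = max matching = 3

Maximum matching has size 3, so minimum vertex cover also has size 3.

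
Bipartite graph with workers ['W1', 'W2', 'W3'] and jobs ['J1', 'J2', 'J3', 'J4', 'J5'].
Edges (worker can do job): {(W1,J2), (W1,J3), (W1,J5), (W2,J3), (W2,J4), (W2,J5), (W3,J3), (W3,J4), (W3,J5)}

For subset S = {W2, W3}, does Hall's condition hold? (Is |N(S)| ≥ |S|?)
Yes: |N(S)| = 3, |S| = 2

Subset S = {W2, W3}
Neighbors N(S) = {J3, J4, J5}

|N(S)| = 3, |S| = 2
Hall's condition: |N(S)| ≥ |S| is satisfied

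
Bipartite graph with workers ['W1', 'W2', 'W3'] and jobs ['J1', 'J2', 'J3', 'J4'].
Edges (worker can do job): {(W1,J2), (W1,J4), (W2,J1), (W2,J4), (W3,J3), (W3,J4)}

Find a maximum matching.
Matching: {(W1,J4), (W2,J1), (W3,J3)}

Maximum matching (size 3):
  W1 → J4
  W2 → J1
  W3 → J3

Each worker is assigned to at most one job, and each job to at most one worker.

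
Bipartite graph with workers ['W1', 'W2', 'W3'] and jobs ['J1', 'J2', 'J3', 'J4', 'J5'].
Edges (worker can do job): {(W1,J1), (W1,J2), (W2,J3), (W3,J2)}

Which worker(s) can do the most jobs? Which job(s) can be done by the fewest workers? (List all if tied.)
Most versatile: W1 (2 jobs); Least covered: J4, J5 (0 workers)

Worker degrees (jobs they can do): W1:2, W2:1, W3:1
Job degrees (workers who can do it): J1:1, J2:2, J3:1, J4:0, J5:0

Maximum worker degree is 2, achieved by: W1
Minimum job degree is 0, achieved by: J4, J5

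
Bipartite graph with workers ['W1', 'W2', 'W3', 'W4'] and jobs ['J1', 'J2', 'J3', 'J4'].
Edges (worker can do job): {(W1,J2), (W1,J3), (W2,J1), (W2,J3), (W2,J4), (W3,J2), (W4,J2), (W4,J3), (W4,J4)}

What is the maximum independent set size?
Maximum independent set = 4

By König's theorem:
- Min vertex cover = Max matching = 4
- Max independent set = Total vertices - Min vertex cover
- Max independent set = 8 - 4 = 4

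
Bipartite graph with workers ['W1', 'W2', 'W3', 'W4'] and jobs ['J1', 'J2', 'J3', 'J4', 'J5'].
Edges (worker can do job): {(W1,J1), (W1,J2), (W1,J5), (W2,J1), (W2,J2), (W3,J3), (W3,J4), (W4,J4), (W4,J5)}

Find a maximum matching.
Matching: {(W1,J2), (W2,J1), (W3,J3), (W4,J5)}

Maximum matching (size 4):
  W1 → J2
  W2 → J1
  W3 → J3
  W4 → J5

Each worker is assigned to at most one job, and each job to at most one worker.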